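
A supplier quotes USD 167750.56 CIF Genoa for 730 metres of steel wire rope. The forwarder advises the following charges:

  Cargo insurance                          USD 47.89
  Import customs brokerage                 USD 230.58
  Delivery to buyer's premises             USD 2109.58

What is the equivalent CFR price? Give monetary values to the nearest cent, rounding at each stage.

CFR price: USD 167702.67

Not relevant to the conversion: brokerage, delivery — on the buyer under both terms; not part of either seller's price.
From CIF to CFR, the seller no longer bears: insurance.
CFR price = 167750.56 − 47.89 = 167702.67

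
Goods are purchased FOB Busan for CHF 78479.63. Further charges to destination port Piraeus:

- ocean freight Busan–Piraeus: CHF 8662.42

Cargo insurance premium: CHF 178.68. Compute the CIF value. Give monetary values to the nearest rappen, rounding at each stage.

CIF value: CHF 87320.73

CIF = FOB price + freight + insurance
CIF = 78479.63 + 8662.42 + 178.68 = 87320.73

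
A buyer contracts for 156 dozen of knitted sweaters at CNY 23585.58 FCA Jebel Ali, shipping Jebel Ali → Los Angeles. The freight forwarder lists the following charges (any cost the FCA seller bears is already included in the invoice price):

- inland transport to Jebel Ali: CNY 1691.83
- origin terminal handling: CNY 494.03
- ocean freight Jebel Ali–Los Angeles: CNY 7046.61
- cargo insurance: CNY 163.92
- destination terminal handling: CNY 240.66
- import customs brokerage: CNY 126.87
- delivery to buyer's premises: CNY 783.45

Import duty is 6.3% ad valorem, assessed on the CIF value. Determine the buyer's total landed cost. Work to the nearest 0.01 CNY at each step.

FCA: the seller delivers export-cleared goods to the carrier; the buyer bears costs from that point.
Already in the invoice (seller's account under FCA): inland to port — exclude.
CIF value = FCA price + origin terminal + freight + insurance = 23585.58 + 494.03 + 7046.61 + 163.92 = 31290.14
Import duty = 31290.14 × 6.3% = 1971.28
Buyer bears: origin terminal 494.03 + freight 7046.61 + insurance 163.92 + destination terminal 240.66 + brokerage 126.87 + delivery 783.45 + duty 1971.28 = 10826.82
Landed cost = invoice 23585.58 + 10826.82 = 34412.40

Total landed cost: CNY 34412.40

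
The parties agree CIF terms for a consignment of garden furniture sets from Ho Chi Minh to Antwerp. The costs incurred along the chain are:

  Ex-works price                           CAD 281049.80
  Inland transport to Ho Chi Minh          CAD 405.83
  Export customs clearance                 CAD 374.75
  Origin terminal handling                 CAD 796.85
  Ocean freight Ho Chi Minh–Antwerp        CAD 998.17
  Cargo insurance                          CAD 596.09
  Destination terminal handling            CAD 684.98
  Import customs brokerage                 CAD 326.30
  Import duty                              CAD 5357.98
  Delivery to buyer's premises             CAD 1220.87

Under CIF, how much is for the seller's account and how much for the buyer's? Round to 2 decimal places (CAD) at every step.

CIF: the seller pays costs through ocean freight and marine insurance to the destination port.
Seller's account: goods 281049.80 + inland to port 405.83 + export clearance 374.75 + origin terminal 796.85 + freight 998.17 + insurance 596.09 = 284221.49
Buyer's account: destination terminal 684.98 + brokerage 326.30 + duty 5357.98 + delivery 1220.87 = 7590.13

Seller: CAD 284221.49; buyer: CAD 7590.13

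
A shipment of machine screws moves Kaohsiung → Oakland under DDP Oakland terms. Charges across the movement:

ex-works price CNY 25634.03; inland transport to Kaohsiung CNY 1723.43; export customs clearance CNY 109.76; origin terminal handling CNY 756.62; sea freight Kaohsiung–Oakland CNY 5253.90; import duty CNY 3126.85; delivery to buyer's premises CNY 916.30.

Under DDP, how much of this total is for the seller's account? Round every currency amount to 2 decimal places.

Seller's account: CNY 37520.89

DDP: the seller bears all costs including import duty.
Seller's account: goods 25634.03 + inland to port 1723.43 + export clearance 109.76 + origin terminal 756.62 + freight 5253.90 + duty 3126.85 + delivery 916.30 = 37520.89
Buyer's account: 0.00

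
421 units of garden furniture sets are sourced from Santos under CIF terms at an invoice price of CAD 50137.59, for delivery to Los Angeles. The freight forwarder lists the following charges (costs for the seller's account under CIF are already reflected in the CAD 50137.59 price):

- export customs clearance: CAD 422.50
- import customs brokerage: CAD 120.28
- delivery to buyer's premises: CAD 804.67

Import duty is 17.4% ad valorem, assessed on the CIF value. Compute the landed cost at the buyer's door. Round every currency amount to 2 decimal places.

Total landed cost: CAD 59786.48

CIF: the seller pays costs through ocean freight and marine insurance to the destination port.
Already in the invoice (seller's account under CIF): export clearance — exclude.
The CIF price already equals the CIF value: 50137.59
Import duty = 50137.59 × 17.4% = 8723.94
Buyer bears: brokerage 120.28 + delivery 804.67 + duty 8723.94 = 9648.89
Landed cost = invoice 50137.59 + 9648.89 = 59786.48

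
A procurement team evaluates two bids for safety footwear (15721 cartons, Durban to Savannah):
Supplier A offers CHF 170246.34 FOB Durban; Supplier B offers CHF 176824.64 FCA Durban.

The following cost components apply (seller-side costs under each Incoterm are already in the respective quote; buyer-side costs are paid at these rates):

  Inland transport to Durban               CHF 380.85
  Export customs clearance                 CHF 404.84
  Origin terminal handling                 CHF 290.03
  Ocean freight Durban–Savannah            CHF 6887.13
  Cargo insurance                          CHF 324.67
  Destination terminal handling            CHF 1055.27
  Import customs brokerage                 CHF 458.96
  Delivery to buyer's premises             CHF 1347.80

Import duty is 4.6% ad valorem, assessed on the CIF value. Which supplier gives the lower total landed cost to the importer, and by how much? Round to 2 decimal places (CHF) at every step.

Supplier A is cheaper by CHF 7184.28

Supplier A (FOB):
CIF value = FOB price + freight + insurance = 170246.34 + 6887.13 + 324.67 = 177458.14
Import duty = 177458.14 × 4.6% = 8163.07
Buyer bears (A): 6887.13 + 324.67 + 1055.27 + 458.96 + 1347.80 = 10073.83
Landed cost (A) = invoice 170246.34 + 10073.83 + duty 8163.07 = 188483.24
Supplier B (FCA):
CIF value = FCA price + origin terminal + freight + insurance = 176824.64 + 290.03 + 6887.13 + 324.67 = 184326.47
Import duty = 184326.47 × 4.6% = 8479.02
Buyer bears (B): 290.03 + 6887.13 + 324.67 + 1055.27 + 458.96 + 1347.80 = 10363.86
Landed cost (B) = invoice 176824.64 + 10363.86 + duty 8479.02 = 195667.52
Difference = |188483.24 − 195667.52| = 7184.28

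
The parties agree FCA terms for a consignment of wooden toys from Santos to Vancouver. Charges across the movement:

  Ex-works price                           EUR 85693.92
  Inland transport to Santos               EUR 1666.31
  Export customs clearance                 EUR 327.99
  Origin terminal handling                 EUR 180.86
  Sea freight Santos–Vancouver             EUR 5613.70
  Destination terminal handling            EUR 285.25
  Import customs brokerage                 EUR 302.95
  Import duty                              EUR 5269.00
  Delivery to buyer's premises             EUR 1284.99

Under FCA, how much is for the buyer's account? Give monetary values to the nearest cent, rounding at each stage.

Buyer's account: EUR 12936.75

FCA: the seller delivers export-cleared goods to the carrier; the buyer bears costs from that point.
Seller's account: goods 85693.92 + inland to port 1666.31 + export clearance 327.99 = 87688.22
Buyer's account: origin terminal 180.86 + freight 5613.70 + destination terminal 285.25 + brokerage 302.95 + duty 5269.00 + delivery 1284.99 = 12936.75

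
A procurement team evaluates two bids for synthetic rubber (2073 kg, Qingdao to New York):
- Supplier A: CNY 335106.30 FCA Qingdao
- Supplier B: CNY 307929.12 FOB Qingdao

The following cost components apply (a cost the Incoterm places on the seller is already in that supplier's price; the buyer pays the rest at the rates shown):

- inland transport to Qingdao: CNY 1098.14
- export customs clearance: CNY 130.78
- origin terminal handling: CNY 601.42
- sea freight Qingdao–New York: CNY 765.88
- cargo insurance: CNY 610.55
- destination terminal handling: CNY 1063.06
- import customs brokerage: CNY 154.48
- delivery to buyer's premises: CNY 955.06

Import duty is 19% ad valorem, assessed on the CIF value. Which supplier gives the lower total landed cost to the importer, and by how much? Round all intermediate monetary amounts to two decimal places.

Supplier A (FCA):
CIF value = FCA price + origin terminal + freight + insurance = 335106.30 + 601.42 + 765.88 + 610.55 = 337084.15
Import duty = 337084.15 × 19% = 64045.99
Buyer bears (A): 601.42 + 765.88 + 610.55 + 1063.06 + 154.48 + 955.06 = 4150.45
Landed cost (A) = invoice 335106.30 + 4150.45 + duty 64045.99 = 403302.74
Supplier B (FOB):
CIF value = FOB price + freight + insurance = 307929.12 + 765.88 + 610.55 = 309305.55
Import duty = 309305.55 × 19% = 58768.05
Buyer bears (B): 765.88 + 610.55 + 1063.06 + 154.48 + 955.06 = 3549.03
Landed cost (B) = invoice 307929.12 + 3549.03 + duty 58768.05 = 370246.20
Difference = |403302.74 − 370246.20| = 33056.54

Supplier B is cheaper by CNY 33056.54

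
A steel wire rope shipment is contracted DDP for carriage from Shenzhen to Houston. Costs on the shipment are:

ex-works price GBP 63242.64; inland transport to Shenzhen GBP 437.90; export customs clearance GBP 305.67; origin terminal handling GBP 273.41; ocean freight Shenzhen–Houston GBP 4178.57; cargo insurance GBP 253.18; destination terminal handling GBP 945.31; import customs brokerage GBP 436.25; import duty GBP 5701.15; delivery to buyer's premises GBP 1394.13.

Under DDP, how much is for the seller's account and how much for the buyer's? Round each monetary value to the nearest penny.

DDP: the seller bears all costs including import duty.
Seller's account: goods 63242.64 + inland to port 437.90 + export clearance 305.67 + origin terminal 273.41 + freight 4178.57 + insurance 253.18 + destination terminal 945.31 + brokerage 436.25 + duty 5701.15 + delivery 1394.13 = 77168.21
Buyer's account: 0.00

Seller: GBP 77168.21; buyer: GBP 0.00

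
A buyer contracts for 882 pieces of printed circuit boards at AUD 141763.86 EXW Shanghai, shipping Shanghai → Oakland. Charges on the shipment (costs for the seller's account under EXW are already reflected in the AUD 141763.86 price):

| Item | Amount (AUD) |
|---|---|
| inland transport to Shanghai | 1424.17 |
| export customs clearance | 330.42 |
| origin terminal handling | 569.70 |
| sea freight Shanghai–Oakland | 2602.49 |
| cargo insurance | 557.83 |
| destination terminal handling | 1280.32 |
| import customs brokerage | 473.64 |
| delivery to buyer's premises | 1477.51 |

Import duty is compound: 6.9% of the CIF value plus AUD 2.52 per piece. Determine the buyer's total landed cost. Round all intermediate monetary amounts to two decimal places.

EXW: the seller makes goods available at their premises; the buyer bears all onward costs.
CIF value = EXW price + inland to port + export clearance + origin terminal + freight + insurance = 141763.86 + 1424.17 + 330.42 + 569.70 + 2602.49 + 557.83 = 147248.47
Ad valorem component: 147248.47 × 6.9% = 10160.14
Specific component: 882 × 2.52 = 2222.64
Import duty = 10160.14 + 2222.64 = 12382.78
Buyer bears: inland to port 1424.17 + export clearance 330.42 + origin terminal 569.70 + freight 2602.49 + insurance 557.83 + destination terminal 1280.32 + brokerage 473.64 + delivery 1477.51 + duty 12382.78 = 21098.86
Landed cost = invoice 141763.86 + 21098.86 = 162862.72

Total landed cost: AUD 162862.72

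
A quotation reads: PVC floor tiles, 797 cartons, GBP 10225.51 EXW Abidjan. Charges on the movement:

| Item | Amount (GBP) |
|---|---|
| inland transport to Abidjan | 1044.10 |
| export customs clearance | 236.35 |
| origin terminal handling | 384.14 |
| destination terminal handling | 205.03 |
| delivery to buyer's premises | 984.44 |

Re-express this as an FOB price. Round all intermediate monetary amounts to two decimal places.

Not relevant to the conversion: destination terminal, delivery — on the buyer under both terms; not part of either seller's price.
From EXW to FOB, the seller additionally bears: inland to port, export clearance, origin terminal.
FOB price = 10225.51 + 1044.10 + 236.35 + 384.14 = 11890.10

FOB price: GBP 11890.10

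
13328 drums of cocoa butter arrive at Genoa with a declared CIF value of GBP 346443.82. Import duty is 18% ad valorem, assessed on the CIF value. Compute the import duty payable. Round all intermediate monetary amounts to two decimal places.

Import duty = 346443.82 × 18% = 62359.89

Import duty: GBP 62359.89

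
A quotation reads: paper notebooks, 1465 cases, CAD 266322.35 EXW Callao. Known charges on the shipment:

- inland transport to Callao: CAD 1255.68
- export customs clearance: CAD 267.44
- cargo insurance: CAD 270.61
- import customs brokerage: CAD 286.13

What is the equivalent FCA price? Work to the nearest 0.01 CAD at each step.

FCA price: CAD 267845.47

Not relevant to the conversion: brokerage, insurance — on the buyer under both terms; not part of either seller's price.
From EXW to FCA, the seller additionally bears: inland to port, export clearance.
FCA price = 266322.35 + 1255.68 + 267.44 = 267845.47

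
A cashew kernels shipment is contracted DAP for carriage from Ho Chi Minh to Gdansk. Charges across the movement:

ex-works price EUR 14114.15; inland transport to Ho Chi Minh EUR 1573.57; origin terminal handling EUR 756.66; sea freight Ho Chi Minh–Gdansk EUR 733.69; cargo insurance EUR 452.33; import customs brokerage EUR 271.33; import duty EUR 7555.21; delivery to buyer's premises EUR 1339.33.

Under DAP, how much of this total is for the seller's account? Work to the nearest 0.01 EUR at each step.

DAP: the seller bears all costs to the named destination except import duty and clearance.
Seller's account: goods 14114.15 + inland to port 1573.57 + origin terminal 756.66 + freight 733.69 + insurance 452.33 + delivery 1339.33 = 18969.73
Buyer's account: brokerage 271.33 + duty 7555.21 = 7826.54

Seller's account: EUR 18969.73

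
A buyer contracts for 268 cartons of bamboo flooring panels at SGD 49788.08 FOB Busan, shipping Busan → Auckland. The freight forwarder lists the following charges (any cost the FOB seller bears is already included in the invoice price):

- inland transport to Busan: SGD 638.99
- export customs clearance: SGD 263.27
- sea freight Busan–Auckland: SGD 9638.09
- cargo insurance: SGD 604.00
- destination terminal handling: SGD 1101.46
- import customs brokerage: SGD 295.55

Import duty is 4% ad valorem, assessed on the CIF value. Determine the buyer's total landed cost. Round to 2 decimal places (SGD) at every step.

Total landed cost: SGD 63828.39

FOB: the seller bears costs until goods are on board at the origin port; the buyer bears freight, insurance and all costs thereafter.
Already in the invoice (seller's account under FOB): inland to port, export clearance — exclude.
CIF value = FOB price + freight + insurance = 49788.08 + 9638.09 + 604.00 = 60030.17
Import duty = 60030.17 × 4% = 2401.21
Buyer bears: freight 9638.09 + insurance 604.00 + destination terminal 1101.46 + brokerage 295.55 + duty 2401.21 = 14040.31
Landed cost = invoice 49788.08 + 14040.31 = 63828.39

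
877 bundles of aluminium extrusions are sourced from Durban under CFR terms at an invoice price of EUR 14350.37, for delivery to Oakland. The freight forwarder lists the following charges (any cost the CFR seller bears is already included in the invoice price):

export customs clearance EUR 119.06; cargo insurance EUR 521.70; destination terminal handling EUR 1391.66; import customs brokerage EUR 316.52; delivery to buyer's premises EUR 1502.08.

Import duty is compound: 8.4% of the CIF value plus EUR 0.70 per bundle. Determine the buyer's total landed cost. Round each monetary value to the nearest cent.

Total landed cost: EUR 19945.48

CFR: the seller pays costs through ocean freight to the destination port, but not insurance.
Already in the invoice (seller's account under CFR): export clearance — exclude.
CIF value = CFR price + insurance = 14350.37 + 521.70 = 14872.07
Ad valorem component: 14872.07 × 8.4% = 1249.25
Specific component: 877 × 0.70 = 613.90
Import duty = 1249.25 + 613.90 = 1863.15
Buyer bears: insurance 521.70 + destination terminal 1391.66 + brokerage 316.52 + delivery 1502.08 + duty 1863.15 = 5595.11
Landed cost = invoice 14350.37 + 5595.11 = 19945.48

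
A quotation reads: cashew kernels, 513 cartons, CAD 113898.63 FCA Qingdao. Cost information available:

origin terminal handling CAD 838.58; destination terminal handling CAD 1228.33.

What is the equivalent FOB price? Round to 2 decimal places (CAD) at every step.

FOB price: CAD 114737.21

Not relevant to the conversion: destination terminal — on the buyer under both terms; not part of either seller's price.
From FCA to FOB, the seller additionally bears: origin terminal.
FOB price = 113898.63 + 838.58 = 114737.21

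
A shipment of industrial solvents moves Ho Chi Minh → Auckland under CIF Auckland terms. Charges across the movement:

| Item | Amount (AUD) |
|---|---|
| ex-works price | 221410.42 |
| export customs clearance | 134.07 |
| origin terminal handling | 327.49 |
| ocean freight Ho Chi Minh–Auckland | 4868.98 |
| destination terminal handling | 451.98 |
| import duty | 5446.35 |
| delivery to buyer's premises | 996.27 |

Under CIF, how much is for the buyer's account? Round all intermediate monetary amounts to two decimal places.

Buyer's account: AUD 6894.60

CIF: the seller pays costs through ocean freight and marine insurance to the destination port.
Seller's account: goods 221410.42 + export clearance 134.07 + origin terminal 327.49 + freight 4868.98 = 226740.96
Buyer's account: destination terminal 451.98 + duty 5446.35 + delivery 996.27 = 6894.60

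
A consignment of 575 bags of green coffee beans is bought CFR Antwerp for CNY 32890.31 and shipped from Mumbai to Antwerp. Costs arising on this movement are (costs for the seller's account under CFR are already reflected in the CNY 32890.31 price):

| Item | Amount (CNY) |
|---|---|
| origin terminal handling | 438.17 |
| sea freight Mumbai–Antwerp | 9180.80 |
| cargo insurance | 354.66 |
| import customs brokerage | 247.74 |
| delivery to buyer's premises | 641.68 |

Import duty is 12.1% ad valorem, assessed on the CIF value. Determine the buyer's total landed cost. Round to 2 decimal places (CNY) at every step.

CFR: the seller pays costs through ocean freight to the destination port, but not insurance.
Already in the invoice (seller's account under CFR): origin terminal, freight — exclude.
CIF value = CFR price + insurance = 32890.31 + 354.66 = 33244.97
Import duty = 33244.97 × 12.1% = 4022.64
Buyer bears: insurance 354.66 + brokerage 247.74 + delivery 641.68 + duty 4022.64 = 5266.72
Landed cost = invoice 32890.31 + 5266.72 = 38157.03

Total landed cost: CNY 38157.03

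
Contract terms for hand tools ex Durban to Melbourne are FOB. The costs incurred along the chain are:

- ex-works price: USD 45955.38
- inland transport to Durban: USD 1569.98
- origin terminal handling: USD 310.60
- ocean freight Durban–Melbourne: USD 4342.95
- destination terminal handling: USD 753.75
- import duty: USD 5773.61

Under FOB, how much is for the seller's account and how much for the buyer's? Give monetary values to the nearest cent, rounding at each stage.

Seller: USD 47835.96; buyer: USD 10870.31

FOB: the seller bears costs until goods are on board at the origin port; the buyer bears freight, insurance and all costs thereafter.
Seller's account: goods 45955.38 + inland to port 1569.98 + origin terminal 310.60 = 47835.96
Buyer's account: freight 4342.95 + destination terminal 753.75 + duty 5773.61 = 10870.31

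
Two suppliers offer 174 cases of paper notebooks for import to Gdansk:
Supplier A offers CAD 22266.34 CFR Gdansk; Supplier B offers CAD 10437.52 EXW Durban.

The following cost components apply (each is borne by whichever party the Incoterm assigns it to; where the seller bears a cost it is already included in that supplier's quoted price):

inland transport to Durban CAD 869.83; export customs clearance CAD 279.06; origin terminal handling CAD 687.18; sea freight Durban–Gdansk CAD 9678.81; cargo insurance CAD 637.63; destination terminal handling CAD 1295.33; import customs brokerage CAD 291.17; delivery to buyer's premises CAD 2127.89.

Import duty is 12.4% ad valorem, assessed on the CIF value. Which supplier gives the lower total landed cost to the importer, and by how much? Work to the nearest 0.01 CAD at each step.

Supplier A (CFR):
CIF value = CFR price + insurance = 22266.34 + 637.63 = 22903.97
Import duty = 22903.97 × 12.4% = 2840.09
Buyer bears (A): 637.63 + 1295.33 + 291.17 + 2127.89 = 4352.02
Landed cost (A) = invoice 22266.34 + 4352.02 + duty 2840.09 = 29458.45
Supplier B (EXW):
CIF value = EXW price + inland to port + export clearance + origin terminal + freight + insurance = 10437.52 + 869.83 + 279.06 + 687.18 + 9678.81 + 637.63 = 22590.03
Import duty = 22590.03 × 12.4% = 2801.16
Buyer bears (B): 869.83 + 279.06 + 687.18 + 9678.81 + 637.63 + 1295.33 + 291.17 + 2127.89 = 15866.90
Landed cost (B) = invoice 10437.52 + 15866.90 + duty 2801.16 = 29105.58
Difference = |29458.45 − 29105.58| = 352.87

Supplier B is cheaper by CAD 352.87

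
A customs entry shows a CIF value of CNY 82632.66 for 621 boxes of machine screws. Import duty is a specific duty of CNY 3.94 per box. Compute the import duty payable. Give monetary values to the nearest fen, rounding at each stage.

Import duty = 621 × 3.94 = 2446.74

Import duty: CNY 2446.74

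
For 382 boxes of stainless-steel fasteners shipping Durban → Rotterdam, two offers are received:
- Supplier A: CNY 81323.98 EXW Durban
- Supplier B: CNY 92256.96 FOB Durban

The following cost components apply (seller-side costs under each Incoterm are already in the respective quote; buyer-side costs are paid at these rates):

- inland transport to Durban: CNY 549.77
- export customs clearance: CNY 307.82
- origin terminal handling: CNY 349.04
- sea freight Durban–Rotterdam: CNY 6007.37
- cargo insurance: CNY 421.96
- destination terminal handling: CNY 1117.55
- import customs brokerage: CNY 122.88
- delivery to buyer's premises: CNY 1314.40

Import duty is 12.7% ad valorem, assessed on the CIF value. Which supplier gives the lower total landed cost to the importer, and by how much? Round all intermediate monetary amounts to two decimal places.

Supplier A (EXW):
CIF value = EXW price + inland to port + export clearance + origin terminal + freight + insurance = 81323.98 + 549.77 + 307.82 + 349.04 + 6007.37 + 421.96 = 88959.94
Import duty = 88959.94 × 12.7% = 11297.91
Buyer bears (A): 549.77 + 307.82 + 349.04 + 6007.37 + 421.96 + 1117.55 + 122.88 + 1314.40 = 10190.79
Landed cost (A) = invoice 81323.98 + 10190.79 + duty 11297.91 = 102812.68
Supplier B (FOB):
CIF value = FOB price + freight + insurance = 92256.96 + 6007.37 + 421.96 = 98686.29
Import duty = 98686.29 × 12.7% = 12533.16
Buyer bears (B): 6007.37 + 421.96 + 1117.55 + 122.88 + 1314.40 = 8984.16
Landed cost (B) = invoice 92256.96 + 8984.16 + duty 12533.16 = 113774.28
Difference = |102812.68 − 113774.28| = 10961.60

Supplier A is cheaper by CNY 10961.60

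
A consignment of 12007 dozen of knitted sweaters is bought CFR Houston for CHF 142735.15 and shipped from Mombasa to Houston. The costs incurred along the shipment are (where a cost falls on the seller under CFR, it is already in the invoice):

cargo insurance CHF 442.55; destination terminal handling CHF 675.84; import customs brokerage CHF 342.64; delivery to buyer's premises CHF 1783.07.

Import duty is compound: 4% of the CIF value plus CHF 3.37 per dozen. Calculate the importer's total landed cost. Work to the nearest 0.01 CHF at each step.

CFR: the seller pays costs through ocean freight to the destination port, but not insurance.
CIF value = CFR price + insurance = 142735.15 + 442.55 = 143177.70
Ad valorem component: 143177.70 × 4% = 5727.11
Specific component: 12007 × 3.37 = 40463.59
Import duty = 5727.11 + 40463.59 = 46190.70
Buyer bears: insurance 442.55 + destination terminal 675.84 + brokerage 342.64 + delivery 1783.07 + duty 46190.70 = 49434.80
Landed cost = invoice 142735.15 + 49434.80 = 192169.95

Total landed cost: CHF 192169.95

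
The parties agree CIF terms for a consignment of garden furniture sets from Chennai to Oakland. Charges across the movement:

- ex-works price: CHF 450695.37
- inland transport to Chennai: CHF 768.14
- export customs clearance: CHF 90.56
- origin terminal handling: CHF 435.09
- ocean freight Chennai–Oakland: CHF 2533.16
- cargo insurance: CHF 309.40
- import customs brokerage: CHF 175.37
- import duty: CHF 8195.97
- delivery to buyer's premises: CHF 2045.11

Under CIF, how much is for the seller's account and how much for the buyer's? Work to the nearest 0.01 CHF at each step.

Seller: CHF 454831.72; buyer: CHF 10416.45

CIF: the seller pays costs through ocean freight and marine insurance to the destination port.
Seller's account: goods 450695.37 + inland to port 768.14 + export clearance 90.56 + origin terminal 435.09 + freight 2533.16 + insurance 309.40 = 454831.72
Buyer's account: brokerage 175.37 + duty 8195.97 + delivery 2045.11 = 10416.45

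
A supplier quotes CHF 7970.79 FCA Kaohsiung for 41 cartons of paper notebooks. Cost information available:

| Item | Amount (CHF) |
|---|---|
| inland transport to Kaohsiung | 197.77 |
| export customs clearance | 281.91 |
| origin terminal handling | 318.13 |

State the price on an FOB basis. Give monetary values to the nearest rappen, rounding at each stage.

Not relevant to the conversion: export clearance, inland to port — on the seller under both FCA and FOB; already in the FCA price and stays in the FOB price.
From FCA to FOB, the seller additionally bears: origin terminal.
FOB price = 7970.79 + 318.13 = 8288.92

FOB price: CHF 8288.92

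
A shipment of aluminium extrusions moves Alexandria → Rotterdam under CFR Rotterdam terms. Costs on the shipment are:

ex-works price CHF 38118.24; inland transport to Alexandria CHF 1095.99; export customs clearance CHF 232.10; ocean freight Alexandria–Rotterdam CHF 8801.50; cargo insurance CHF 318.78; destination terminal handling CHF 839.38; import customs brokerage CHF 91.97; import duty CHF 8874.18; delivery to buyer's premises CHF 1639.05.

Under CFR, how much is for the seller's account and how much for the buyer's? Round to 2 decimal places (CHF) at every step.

Seller: CHF 48247.83; buyer: CHF 11763.36

CFR: the seller pays costs through ocean freight to the destination port, but not insurance.
Seller's account: goods 38118.24 + inland to port 1095.99 + export clearance 232.10 + freight 8801.50 = 48247.83
Buyer's account: insurance 318.78 + destination terminal 839.38 + brokerage 91.97 + duty 8874.18 + delivery 1639.05 = 11763.36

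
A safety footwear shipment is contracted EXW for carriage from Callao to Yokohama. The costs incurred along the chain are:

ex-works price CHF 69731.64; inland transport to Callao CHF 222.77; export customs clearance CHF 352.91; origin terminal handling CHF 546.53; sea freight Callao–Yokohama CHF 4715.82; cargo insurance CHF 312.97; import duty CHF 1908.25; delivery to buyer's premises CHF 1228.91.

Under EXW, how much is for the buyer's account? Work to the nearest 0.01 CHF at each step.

Buyer's account: CHF 9288.16

EXW: the seller makes goods available at their premises; the buyer bears all onward costs.
Seller's account: goods 69731.64 = 69731.64
Buyer's account: inland to port 222.77 + export clearance 352.91 + origin terminal 546.53 + freight 4715.82 + insurance 312.97 + duty 1908.25 + delivery 1228.91 = 9288.16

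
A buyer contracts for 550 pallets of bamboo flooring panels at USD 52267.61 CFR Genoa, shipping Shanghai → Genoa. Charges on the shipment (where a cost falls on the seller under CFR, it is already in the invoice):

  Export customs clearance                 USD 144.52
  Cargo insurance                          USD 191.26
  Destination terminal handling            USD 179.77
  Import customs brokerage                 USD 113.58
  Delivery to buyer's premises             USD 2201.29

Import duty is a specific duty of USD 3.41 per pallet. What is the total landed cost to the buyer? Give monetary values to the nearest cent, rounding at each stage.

CFR: the seller pays costs through ocean freight to the destination port, but not insurance.
Already in the invoice (seller's account under CFR): export clearance — exclude.
CIF value = CFR price + insurance = 52267.61 + 191.26 = 52458.87
Import duty = 550 × 3.41 = 1875.50
Buyer bears: insurance 191.26 + destination terminal 179.77 + brokerage 113.58 + delivery 2201.29 + duty 1875.50 = 4561.40
Landed cost = invoice 52267.61 + 4561.40 = 56829.01

Total landed cost: USD 56829.01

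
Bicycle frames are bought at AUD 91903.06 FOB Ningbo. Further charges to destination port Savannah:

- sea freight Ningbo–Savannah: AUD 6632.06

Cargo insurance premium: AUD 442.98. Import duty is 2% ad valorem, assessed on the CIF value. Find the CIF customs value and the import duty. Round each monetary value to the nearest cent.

CIF value: AUD 98978.10; import duty: AUD 1979.56

CIF = FOB price + freight + insurance
CIF = 91903.06 + 6632.06 + 442.98 = 98978.10
Import duty = 98978.10 × 2% = 1979.56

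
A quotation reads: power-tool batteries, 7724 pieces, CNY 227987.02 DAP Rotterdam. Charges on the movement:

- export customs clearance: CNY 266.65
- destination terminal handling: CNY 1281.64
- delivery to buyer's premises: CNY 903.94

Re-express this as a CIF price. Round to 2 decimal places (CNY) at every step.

CIF price: CNY 225801.44

Not relevant to the conversion: export clearance — on the seller under both DAP and CIF; already in the DAP price and stays in the CIF price.
From DAP to CIF, the seller no longer bears: destination terminal, delivery.
CIF price = 227987.02 − 1281.64 − 903.94 = 225801.44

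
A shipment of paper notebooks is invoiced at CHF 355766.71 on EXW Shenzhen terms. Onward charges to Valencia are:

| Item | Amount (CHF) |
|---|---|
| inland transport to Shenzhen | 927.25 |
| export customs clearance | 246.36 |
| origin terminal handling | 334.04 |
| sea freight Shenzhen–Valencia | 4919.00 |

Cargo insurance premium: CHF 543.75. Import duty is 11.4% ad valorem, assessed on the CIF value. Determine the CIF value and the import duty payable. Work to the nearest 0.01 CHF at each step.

CIF value: CHF 362737.11; import duty: CHF 41352.03

CIF = EXW price + pre-shipment costs + freight + insurance
CIF = 355766.71 + 927.25 + 246.36 + 334.04 + 4919.00 + 543.75 = 362737.11
Import duty = 362737.11 × 11.4% = 41352.03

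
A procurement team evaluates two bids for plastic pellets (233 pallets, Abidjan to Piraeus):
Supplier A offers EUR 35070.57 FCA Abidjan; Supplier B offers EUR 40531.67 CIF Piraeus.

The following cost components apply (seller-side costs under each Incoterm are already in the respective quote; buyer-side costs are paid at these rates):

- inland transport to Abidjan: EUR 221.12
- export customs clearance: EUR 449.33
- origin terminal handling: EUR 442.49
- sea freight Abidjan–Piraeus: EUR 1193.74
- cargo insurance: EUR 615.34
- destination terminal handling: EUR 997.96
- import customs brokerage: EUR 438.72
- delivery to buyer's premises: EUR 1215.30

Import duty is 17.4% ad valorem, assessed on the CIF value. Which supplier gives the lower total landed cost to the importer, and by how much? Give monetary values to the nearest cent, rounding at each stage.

Supplier A is cheaper by EUR 3767.99

Supplier A (FCA):
CIF value = FCA price + origin terminal + freight + insurance = 35070.57 + 442.49 + 1193.74 + 615.34 = 37322.14
Import duty = 37322.14 × 17.4% = 6494.05
Buyer bears (A): 442.49 + 1193.74 + 615.34 + 997.96 + 438.72 + 1215.30 = 4903.55
Landed cost (A) = invoice 35070.57 + 4903.55 + duty 6494.05 = 46468.17
Supplier B (CIF):
The CIF price already equals the CIF value: 40531.67
Import duty = 40531.67 × 17.4% = 7052.51
Buyer bears (B): 997.96 + 438.72 + 1215.30 = 2651.98
Landed cost (B) = invoice 40531.67 + 2651.98 + duty 7052.51 = 50236.16
Difference = |46468.17 − 50236.16| = 3767.99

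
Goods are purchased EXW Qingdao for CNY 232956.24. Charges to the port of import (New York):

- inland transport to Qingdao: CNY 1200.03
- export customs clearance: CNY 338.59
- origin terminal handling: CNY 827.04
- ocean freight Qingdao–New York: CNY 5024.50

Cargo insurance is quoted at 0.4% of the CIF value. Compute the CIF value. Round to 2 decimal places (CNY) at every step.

CIF value: CNY 241311.65

Let C be the CIF value. C = EXW price + pre-shipment costs + freight + 0.4% × C
C − 0.4% × C = 232956.24 + 1200.03 + 338.59 + 827.04 + 5024.50
0.996 × C = 240346.40
C = 240346.40 / 0.996 = 241311.65
Insurance premium = 0.4% × 241311.65 = 965.25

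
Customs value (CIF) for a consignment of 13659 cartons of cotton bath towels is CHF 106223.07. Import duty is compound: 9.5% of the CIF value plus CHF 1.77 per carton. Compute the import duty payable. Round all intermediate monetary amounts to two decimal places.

Ad valorem component: 106223.07 × 9.5% = 10091.19
Specific component: 13659 × 1.77 = 24176.43
Import duty = 10091.19 + 24176.43 = 34267.62

Import duty: CHF 34267.62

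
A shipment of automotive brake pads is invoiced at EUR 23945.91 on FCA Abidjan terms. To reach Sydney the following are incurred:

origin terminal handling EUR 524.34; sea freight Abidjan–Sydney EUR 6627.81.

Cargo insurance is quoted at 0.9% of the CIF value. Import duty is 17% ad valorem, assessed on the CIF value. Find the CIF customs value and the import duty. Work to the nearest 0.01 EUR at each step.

CIF value: EUR 31380.48; import duty: EUR 5334.68

Let C be the CIF value. C = FCA price + pre-shipment costs + freight + 0.9% × C
C − 0.9% × C = 23945.91 + 524.34 + 6627.81
0.991 × C = 31098.06
C = 31098.06 / 0.991 = 31380.48
Insurance premium = 0.9% × 31380.48 = 282.42
Import duty = 31380.48 × 17% = 5334.68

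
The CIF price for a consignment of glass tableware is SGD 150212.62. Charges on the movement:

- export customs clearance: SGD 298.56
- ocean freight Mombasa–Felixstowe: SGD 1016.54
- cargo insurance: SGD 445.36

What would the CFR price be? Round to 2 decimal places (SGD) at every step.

CFR price: SGD 149767.26

Not relevant to the conversion: freight, export clearance — on the seller under both CIF and CFR; already in the CIF price and stays in the CFR price.
From CIF to CFR, the seller no longer bears: insurance.
CFR price = 150212.62 − 445.36 = 149767.26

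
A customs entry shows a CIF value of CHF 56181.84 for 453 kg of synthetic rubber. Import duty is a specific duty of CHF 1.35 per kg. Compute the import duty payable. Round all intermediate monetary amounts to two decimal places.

Import duty: CHF 611.55

Import duty = 453 × 1.35 = 611.55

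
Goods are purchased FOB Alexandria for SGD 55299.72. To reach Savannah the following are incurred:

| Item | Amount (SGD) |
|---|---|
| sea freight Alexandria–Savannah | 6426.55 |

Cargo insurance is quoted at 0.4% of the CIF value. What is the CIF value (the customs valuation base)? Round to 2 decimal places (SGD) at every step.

CIF value: SGD 61974.17

Let C be the CIF value. C = FOB price + freight + 0.4% × C
C − 0.4% × C = 55299.72 + 6426.55
0.996 × C = 61726.27
C = 61726.27 / 0.996 = 61974.17
Insurance premium = 0.4% × 61974.17 = 247.90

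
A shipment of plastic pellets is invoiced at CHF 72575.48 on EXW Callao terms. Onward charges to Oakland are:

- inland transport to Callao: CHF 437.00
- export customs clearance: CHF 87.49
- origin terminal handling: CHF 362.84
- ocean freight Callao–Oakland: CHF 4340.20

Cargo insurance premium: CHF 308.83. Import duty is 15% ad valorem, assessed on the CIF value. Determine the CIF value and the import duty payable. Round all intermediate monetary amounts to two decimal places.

CIF = EXW price + pre-shipment costs + freight + insurance
CIF = 72575.48 + 437.00 + 87.49 + 362.84 + 4340.20 + 308.83 = 78111.84
Import duty = 78111.84 × 15% = 11716.78

CIF value: CHF 78111.84; import duty: CHF 11716.78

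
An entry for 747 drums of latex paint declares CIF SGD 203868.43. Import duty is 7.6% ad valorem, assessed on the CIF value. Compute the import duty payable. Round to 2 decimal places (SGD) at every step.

Import duty = 203868.43 × 7.6% = 15494.00

Import duty: SGD 15494.00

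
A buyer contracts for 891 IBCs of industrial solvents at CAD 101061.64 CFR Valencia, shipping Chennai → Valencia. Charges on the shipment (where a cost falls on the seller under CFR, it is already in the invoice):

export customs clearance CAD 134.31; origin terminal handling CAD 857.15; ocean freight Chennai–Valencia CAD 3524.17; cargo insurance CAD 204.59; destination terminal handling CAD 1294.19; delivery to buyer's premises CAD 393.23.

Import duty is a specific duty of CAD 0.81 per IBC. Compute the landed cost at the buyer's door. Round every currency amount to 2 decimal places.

Total landed cost: CAD 103675.36

CFR: the seller pays costs through ocean freight to the destination port, but not insurance.
Already in the invoice (seller's account under CFR): export clearance, origin terminal, freight — exclude.
CIF value = CFR price + insurance = 101061.64 + 204.59 = 101266.23
Import duty = 891 × 0.81 = 721.71
Buyer bears: insurance 204.59 + destination terminal 1294.19 + delivery 393.23 + duty 721.71 = 2613.72
Landed cost = invoice 101061.64 + 2613.72 = 103675.36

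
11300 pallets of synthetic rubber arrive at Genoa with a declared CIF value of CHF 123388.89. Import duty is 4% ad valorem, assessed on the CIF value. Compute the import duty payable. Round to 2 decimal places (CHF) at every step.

Import duty = 123388.89 × 4% = 4935.56

Import duty: CHF 4935.56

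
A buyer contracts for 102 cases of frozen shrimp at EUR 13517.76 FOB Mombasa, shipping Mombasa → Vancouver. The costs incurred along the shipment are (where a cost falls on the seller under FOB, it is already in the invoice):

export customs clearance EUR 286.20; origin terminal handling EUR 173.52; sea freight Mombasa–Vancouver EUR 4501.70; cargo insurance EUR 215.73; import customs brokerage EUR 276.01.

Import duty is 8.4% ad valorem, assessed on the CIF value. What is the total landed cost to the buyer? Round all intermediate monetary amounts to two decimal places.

Total landed cost: EUR 20042.96

FOB: the seller bears costs until goods are on board at the origin port; the buyer bears freight, insurance and all costs thereafter.
Already in the invoice (seller's account under FOB): export clearance, origin terminal — exclude.
CIF value = FOB price + freight + insurance = 13517.76 + 4501.70 + 215.73 = 18235.19
Import duty = 18235.19 × 8.4% = 1531.76
Buyer bears: freight 4501.70 + insurance 215.73 + brokerage 276.01 + duty 1531.76 = 6525.20
Landed cost = invoice 13517.76 + 6525.20 = 20042.96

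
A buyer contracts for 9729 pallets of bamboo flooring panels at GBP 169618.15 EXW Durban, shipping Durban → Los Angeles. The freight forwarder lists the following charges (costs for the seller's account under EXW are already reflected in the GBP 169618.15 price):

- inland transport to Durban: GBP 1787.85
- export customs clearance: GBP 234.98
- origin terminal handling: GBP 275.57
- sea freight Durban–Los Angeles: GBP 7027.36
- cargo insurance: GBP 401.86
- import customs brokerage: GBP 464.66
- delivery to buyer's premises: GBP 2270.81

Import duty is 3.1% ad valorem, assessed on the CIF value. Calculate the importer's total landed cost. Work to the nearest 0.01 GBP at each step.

EXW: the seller makes goods available at their premises; the buyer bears all onward costs.
CIF value = EXW price + inland to port + export clearance + origin terminal + freight + insurance = 169618.15 + 1787.85 + 234.98 + 275.57 + 7027.36 + 401.86 = 179345.77
Import duty = 179345.77 × 3.1% = 5559.72
Buyer bears: inland to port 1787.85 + export clearance 234.98 + origin terminal 275.57 + freight 7027.36 + insurance 401.86 + brokerage 464.66 + delivery 2270.81 + duty 5559.72 = 18022.81
Landed cost = invoice 169618.15 + 18022.81 = 187640.96

Total landed cost: GBP 187640.96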